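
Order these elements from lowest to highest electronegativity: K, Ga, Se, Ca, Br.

K, Ca, Ga, Se, Br

K is in period 4, group 1; Ca is in period 4, group 2; Ga is in period 4, group 13; Se is in period 4, group 16; Br is in period 4, group 17.
Smaller atoms with higher effective nuclear charge are more electronegative.
All lie in period 4, so electronegativity increases left to right.
So from lowest to highest: K < Ca < Ga < Se < Br.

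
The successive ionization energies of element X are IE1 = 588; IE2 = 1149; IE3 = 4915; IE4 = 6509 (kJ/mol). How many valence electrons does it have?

2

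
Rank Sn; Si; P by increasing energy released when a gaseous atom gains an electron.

P < Sn < Si

Si is in period 3, group 14; P is in period 3, group 15; Sn is in period 5, group 14.
Atoms with high Z_eff and room in the valence shell (especially the halogens) have the most exothermic electron affinities.
Neither a single period nor a single group — weigh both effects.
Sn > P: this pair runs against the simple trend — see the exception note.
Si > Sn: Si sits above Sn in group 14, so the down-group effect alone puts Si higher.
Note the exception: Sn has a higher electron affinity than P, contrary to the simple trend — adding an electron to P's half-filled np³ subshell costs electron-pairing energy.
Note the exception: Si has a higher electron affinity than P, contrary to the simple trend — adding an electron to P's half-filled 3p³ is unfavourable, so Si (3p²) has the more exothermic EA.
For reference (kJ/mol): Si 134, P 72, Sn 107.
So from lowest to highest: P < Sn < Si.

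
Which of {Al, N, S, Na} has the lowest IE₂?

Al

After 1 electron has been removed, what remains? Al⁺ still has 2 valence electrons; N⁺ still has 4 valence electrons; S⁺ still has 5 valence electrons; Na⁺ is the bare [Ne] core.
Breaking into a closed-shell core is much more expensive than removing a leftover valence electron — Na has the largest IE_2 here.
Valence configurations: Al⁺ [Ne]3s², N⁺ [He]2s²2p², S⁺ [Ne]3s²3p³.
Approximate IE_2 values (kJ/mol): Al 1817, N 2856, S 2252, Na 4562.
Putting it together, IE_2: Al < S < N < Na.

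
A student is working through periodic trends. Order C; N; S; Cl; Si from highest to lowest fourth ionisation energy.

N > C > Cl > S > Si

After 3 electrons have been removed, what remains? C³⁺ still has 1 valence electron; N³⁺ still has 2 valence electrons; S³⁺ still has 3 valence electrons; Cl³⁺ still has 4 valence electrons; Si³⁺ still has 1 valence electron.
All are still removing valence electrons, so compare the +3 ions as you would atoms: IE_4 generally rises across a period (higher Z_eff) and falls down a group (larger shell), subject to the usual subshell exceptions.
Valence configurations: C³⁺ [He]2s¹, N³⁺ [He]2s², S³⁺ [Ne]3s²3p¹, Cl³⁺ [Ne]3s²3p², Si³⁺ [Ne]3s¹.
Approximate IE_4 values (kJ/mol): C 6223, N 7475, S 4556, Cl 5159, Si 4356.
Overall IE_4 order: Si < S < Cl < C < N.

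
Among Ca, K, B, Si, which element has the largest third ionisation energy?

Ca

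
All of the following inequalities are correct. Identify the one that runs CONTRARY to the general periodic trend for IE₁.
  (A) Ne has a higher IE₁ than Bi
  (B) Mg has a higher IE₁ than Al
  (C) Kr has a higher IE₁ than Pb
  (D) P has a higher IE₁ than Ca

(B)

The general trend: IE₁ increases across a period and decreases down a group.
(A) Ne (period 2, group 18) vs Bi (period 6, group 15): the stated order agrees with the simple trend.
(B) Mg (period 3, group 2) vs Al (period 3, group 13): the stated order contradicts the simple trend.
(C) Kr (period 4, group 18) vs Pb (period 6, group 14): the stated order agrees with the simple trend.
(D) P (period 3, group 15) vs Ca (period 4, group 2): the stated order agrees with the simple trend.
The exception is (B): Al's single 3p electron is easier to remove than one from Mg's filled 3s².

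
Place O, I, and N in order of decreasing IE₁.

N is in period 2, group 15; O is in period 2, group 16; I is in period 5, group 17.
Removing the outermost electron gets harder across a period and easier down a group.
These span different periods and groups, so the two trends combine.
O > I: period and group pull opposite ways; the down-group shift dominates (1314 vs 1008 kJ/mol).
N > O: this pair runs against the simple trend — see the exception note.
Note the exception: N has a higher first ionization energy than O, contrary to the simple trend — pairing an electron in O's 2p⁴ costs repulsion energy, so O ionizes more easily than half-filled N (2p³).
Tabulated first ionization energy (kJ/mol): N 1402, O 1314, I 1008.
So from highest to lowest: N > O > I.

N > O > I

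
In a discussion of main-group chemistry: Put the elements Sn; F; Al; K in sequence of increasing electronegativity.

K < Al < Sn < F

F is in period 2, group 17; Al is in period 3, group 13; K is in period 4, group 1; Sn is in period 5, group 14.
EN rises left→right (higher Z_eff, smaller atoms) and falls top→bottom (larger, more shielded atoms).
Here both period and group differ, so the two effects have to be weighed against each other.
Al > K: relative to K, both the across-period and down-group shifts push Al's electronegativity up.
Sn > Al: the two effects oppose for this pair; the across-period effect wins (1.96 vs 1.61).
F > Sn: relative to Sn, both the across-period and down-group shifts push F's electronegativity up.
Tabulated electronegativity (Pauling): F 3.98, Al 1.61, K 0.82, Sn 1.96.
So from lowest to highest: K < Al < Sn < F.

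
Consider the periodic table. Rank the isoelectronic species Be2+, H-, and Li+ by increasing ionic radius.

Be2+ < Li+ < H-

All of these have 2 electrons, so size is governed by nuclear charge alone: the more protons, the stronger the pull on the same electron cloud, and the smaller the ion.
Nuclear charges: Be2+ (Z=4), Li+ (Z=3), H- (Z=1).
Smallest to largest: Be2+ < Li+ < H-.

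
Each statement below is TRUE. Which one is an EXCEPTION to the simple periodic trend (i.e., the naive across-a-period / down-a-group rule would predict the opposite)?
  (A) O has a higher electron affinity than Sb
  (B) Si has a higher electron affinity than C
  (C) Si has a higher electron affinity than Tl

The general trend: electron affinity increases across a period and decreases down a group.
(A) O (period 2, group 16) vs Sb (period 5, group 15): the stated order agrees with the simple trend.
(B) Si (period 3, group 14) vs C (period 2, group 14): the stated order contradicts the simple trend.
(C) Si (period 3, group 14) vs Tl (period 6, group 13): the stated order agrees with the simple trend.
The exception is (B): Si's larger, more diffuse 3p orbitals accept an added electron slightly more readily than C's compact 2p.

(B)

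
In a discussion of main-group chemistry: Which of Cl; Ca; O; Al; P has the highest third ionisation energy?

O

IE_3 is the cost of taking one more electron from the +2 cation: Cl²⁺ still has 5 valence electrons; Ca²⁺ is the bare [Ar] core; O²⁺ still has 4 valence electrons; Al²⁺ still has 1 valence electron; P²⁺ still has 3 valence electrons.
Usually core removal costs more than valence removal, but here the competition is close: a tightly held n=2 valence electron can cost more to remove than an n=3 core electron, so the actual values have to decide it.
Valence configurations: Cl²⁺ [Ne]3s²3p³, O²⁺ [He]2s²2p², Al²⁺ [Ne]3s¹, P²⁺ [Ne]3s²3p¹.
The numbers (kJ/mol): Cl 3822, Ca 4912, O 5300, Al 2745, P 2914.
Putting it together, IE_3: Al < P < Cl < Ca < O.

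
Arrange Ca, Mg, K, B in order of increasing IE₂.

The second ionization energy removes an electron from the +1 ion. For each element: Ca⁺ still has 1 valence electron; Mg⁺ still has 1 valence electron; K⁺ is the bare [Ar] core; B⁺ still has 2 valence electrons.
Pulling an electron out of a noble-gas core costs far more than removing a remaining valence electron, so K sits at the high end of IE_2.
Valence configurations: Ca⁺ [Ar]4s¹, Mg⁺ [Ne]3s¹, B⁺ [He]2s².
Approximate IE_2 values (kJ/mol): Ca 1145, Mg 1451, K 3052, B 2427.
Hence IE_2: Ca < Mg < B < K.

Ca, Mg, B, K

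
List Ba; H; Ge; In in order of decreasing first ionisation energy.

H is in period 1, group 1; Ge is in period 4, group 14; In is in period 5, group 13; Ba is in period 6, group 2.
First ionization energy rises across a period (greater Z_eff holds electrons more tightly) and falls down a group (valence electrons are farther from the nucleus).
Here both period and group differ, so the two effects have to be weighed against each other.
In > Ba: both effects reinforce here, so In is clearly the higher of the two.
Ge > In: relative to In, both the across-period and down-group shifts push Ge's first ionization energy up.
H > Ge: the two effects oppose for this pair; the down-group effect wins (1312 vs 762 kJ/mol).
For reference (kJ/mol): H 1312, Ge 762, In 558, Ba 503.
So from highest to lowest: H > Ge > In > Ba.

H > Ge > In > Ba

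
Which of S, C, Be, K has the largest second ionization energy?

IE_2 is the cost of taking one more electron from the +1 cation: S⁺ still has 5 valence electrons; C⁺ still has 3 valence electrons; Be⁺ still has 1 valence electron; K⁺ is the bare [Ar] core.
Core electrons are held far more tightly than valence electrons, so K tops the IE_2 order.
Valence configurations: S⁺ [Ne]3s²3p³, C⁺ [He]2s²2p¹, Be⁺ [He]2s¹.
The numbers (kJ/mol): S 2252, C 2353, Be 1757, K 3052.
So the second ionization energies run Be < S < C < K.

K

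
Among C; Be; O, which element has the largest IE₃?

IE_3 is the cost of taking one more electron from the +2 cation: C²⁺ still has 2 valence electrons; Be²⁺ is the bare [He] core; O²⁺ still has 4 valence electrons.
Pulling an electron out of a noble-gas core costs far more than removing a remaining valence electron, so Be sits at the high end of IE_3.
Valence configurations: C²⁺ [He]2s², O²⁺ [He]2s²2p².
Tabulated IE_3 (kJ/mol): C 4620, Be 14849, O 5300.
Putting it together, IE_3: C < O < Be.

Be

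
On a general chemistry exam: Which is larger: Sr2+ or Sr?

Sr

Forming Sr2+ removes 2 electrons from Sr. Fewer electrons for the same nuclear charge means less shielding and a higher Z_eff on the remaining electrons, and for main-group metals the entire outer shell is lost.
A cation is smaller than its parent atom: Sr2+ < Sr.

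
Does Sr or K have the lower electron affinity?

K is in period 4, group 1; Sr is in period 5, group 2.
Adding an electron releases more energy for atoms nearer the top right (short of the noble gases).
These sit on a diagonal, where the across-period and down-group effects partly cancel.
K > Sr: period and group pull opposite ways; the down-group shift dominates (48 vs 5 kJ/mol).
Tabulated electron affinity (kJ/mol): K 48, Sr 5.
So Sr has the lower electron affinity (Sr < K).

Sr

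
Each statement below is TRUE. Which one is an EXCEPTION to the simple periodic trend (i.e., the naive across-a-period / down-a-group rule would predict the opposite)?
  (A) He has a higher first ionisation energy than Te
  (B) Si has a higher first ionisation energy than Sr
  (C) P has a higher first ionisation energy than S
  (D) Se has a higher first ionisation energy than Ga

(C)

The general trend: first ionisation energy increases across a period and decreases down a group.
(A) He (period 1, group 18) vs Te (period 5, group 16): the stated order agrees with the simple trend.
(B) Si (period 3, group 14) vs Sr (period 5, group 2): the stated order agrees with the simple trend.
(C) P (period 3, group 15) vs S (period 3, group 16): the stated order contradicts the simple trend.
(D) Se (period 4, group 16) vs Ga (period 4, group 13): the stated order agrees with the simple trend.
The exception is (C): S (3p⁴) ionizes more easily than half-filled P (3p³) because the paired 3p electron in S is pushed out by e⁻–e⁻ repulsion.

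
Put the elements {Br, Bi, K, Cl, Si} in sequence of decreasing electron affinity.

Cl > Br > Si > Bi > K

Electron affinity generally becomes more exothermic across a period toward the halogens and less exothermic down a group.
These span different periods and groups, so the two trends combine.
Bi > K: the two effects oppose for this pair; the across-period effect wins (91 vs 48 kJ/mol).
Si > Bi: the two effects oppose for this pair; the down-group effect wins (134 vs 91 kJ/mol).
Br > Si: the two effects oppose for this pair; the across-period effect wins (325 vs 134 kJ/mol).
Cl > Br: they share group 17; the group trend gives Cl the larger value.
For reference (kJ/mol): Si 134, Cl 349, K 48, Br 325, Bi 91.
So from highest to lowest: Cl > Br > Si > Bi > K.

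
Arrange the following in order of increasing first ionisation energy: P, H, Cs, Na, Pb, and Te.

H is in period 1, group 1; Na is in period 3, group 1; P is in period 3, group 15; Te is in period 5, group 16; Cs is in period 6, group 1; Pb is in period 6, group 14.
Removing the outermost electron gets harder across a period and easier down a group.
Here both period and group differ, so the two effects have to be weighed against each other.
Na > Cs: Na sits above Cs in group 1, so the down-group effect alone puts Na higher.
Pb > Na: the two effects oppose for this pair; the across-period effect wins (716 vs 496 kJ/mol).
Te > Pb: both effects reinforce here, so Te is clearly the higher of the two.
P > Te: the two effects oppose for this pair; the down-group effect wins (1012 vs 869 kJ/mol).
H > P: period and group pull opposite ways; the down-group shift dominates (1312 vs 1012 kJ/mol).
For reference (kJ/mol): H 1312, Na 496, P 1012, Te 869, Cs 376, Pb 716.
So from lowest to highest: Cs < Na < Pb < Te < P < H.

Cs < Na < Pb < Te < P < H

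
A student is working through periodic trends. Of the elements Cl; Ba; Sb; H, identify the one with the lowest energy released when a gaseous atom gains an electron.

H is in period 1, group 1; Cl is in period 3, group 17; Sb is in period 5, group 15; Ba is in period 6, group 2.
Electron affinity generally becomes more exothermic across a period toward the halogens and less exothermic down a group.
These span different periods and groups, so the two trends combine.
H > Ba: the two effects oppose for this pair; the down-group effect wins (73 vs 14 kJ/mol).
Sb > H: period and group pull opposite ways; the across-period shift dominates (103 vs 73 kJ/mol).
Cl > Sb: both effects reinforce here, so Cl is clearly the higher of the two.
Approximate values (kJ/mol): H 73, Cl 349, Sb 103, Ba 14.
The lowest energy released when a gaseous atom gains an electron among these belongs to Ba.

Ba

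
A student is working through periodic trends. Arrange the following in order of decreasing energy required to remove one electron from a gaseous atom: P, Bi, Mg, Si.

Mg is in period 3, group 2; Si is in period 3, group 14; P is in period 3, group 15; Bi is in period 6, group 15.
Removing the outermost electron gets harder across a period and easier down a group.
These span different periods and groups, so the two trends combine.
Mg > Bi: the two effects oppose for this pair; the down-group effect wins (738 vs 703 kJ/mol).
Si > Mg: Si lies to the right of Mg in period 3, so the across-period effect alone puts Si higher.
P > Si: P lies to the right of Si in period 3, so the across-period effect alone puts P higher.
For reference (kJ/mol): Mg 738, Si 786, P 1012, Bi 703.
So from highest to lowest: P > Si > Mg > Bi.

P > Si > Mg > Bi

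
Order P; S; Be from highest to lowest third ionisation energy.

Be > S > P

Consider each +2 ion: P²⁺ still has 3 valence electrons; S²⁺ still has 4 valence electrons; Be²⁺ is the bare [He] core.
Breaking into a closed-shell core is much more expensive than removing a leftover valence electron — Be has the largest IE_3 here.
Valence configurations: P²⁺ [Ne]3s²3p¹, S²⁺ [Ne]3s²3p².
Tabulated IE_3 (kJ/mol): P 2914, S 3357, Be 14849.
Putting it together, IE_3: P < S < Be.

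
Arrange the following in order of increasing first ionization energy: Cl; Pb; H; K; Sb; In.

K < In < Pb < Sb < Cl < H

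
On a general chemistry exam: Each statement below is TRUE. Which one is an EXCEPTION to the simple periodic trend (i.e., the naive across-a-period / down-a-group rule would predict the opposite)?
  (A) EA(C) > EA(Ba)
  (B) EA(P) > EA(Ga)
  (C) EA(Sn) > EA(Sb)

(C)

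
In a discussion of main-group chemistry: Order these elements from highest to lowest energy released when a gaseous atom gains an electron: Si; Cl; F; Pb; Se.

Cl, F, Se, Si, Pb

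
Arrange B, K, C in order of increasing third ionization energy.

B, K, C

Consider each +2 ion: B²⁺ still has 1 valence electron; K²⁺ is already 1 electron into the core; C²⁺ still has 2 valence electrons.
Usually core removal costs more than valence removal, but here the competition is close: a tightly held n=2 valence electron can cost more to remove than an n=3 core electron, so the actual values have to decide it.
Valence configurations: B²⁺ [He]2s¹, C²⁺ [He]2s².
Tabulated IE_3 (kJ/mol): B 3660, K 4420, C 4620.
Putting it together, IE_3: B < K < C.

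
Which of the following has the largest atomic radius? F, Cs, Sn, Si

F is in period 2, group 17; Si is in period 3, group 14; Sn is in period 5, group 14; Cs is in period 6, group 1.
Radius decreases left→right (rising Z_eff, same n) and increases top→bottom (higher n).
Here both period and group differ, so the two effects have to be weighed against each other.
Si > F: both effects reinforce here, so Si is clearly the larger of the two.
Sn > Si: Sn sits below Si in group 14, so the down-group effect alone puts Sn larger.
Cs > Sn: relative to Sn, both the across-period and down-group shifts push Cs's atomic radius up.
For reference (pm): F 64, Si 116, Sn 140, Cs 232.
The largest atomic radius among these belongs to Cs.

Cs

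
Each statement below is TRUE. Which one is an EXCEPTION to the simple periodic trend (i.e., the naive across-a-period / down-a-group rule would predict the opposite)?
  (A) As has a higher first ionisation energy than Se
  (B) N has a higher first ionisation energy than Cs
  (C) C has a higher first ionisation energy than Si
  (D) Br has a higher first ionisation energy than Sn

(A)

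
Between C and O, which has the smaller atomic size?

O

C is in period 2, group 14; O is in period 2, group 16.
Radius decreases left→right (rising Z_eff, same n) and increases top→bottom (higher n).
All lie in period 2, so atomic radius increases right to left.
So O has the smaller atomic size (O < C).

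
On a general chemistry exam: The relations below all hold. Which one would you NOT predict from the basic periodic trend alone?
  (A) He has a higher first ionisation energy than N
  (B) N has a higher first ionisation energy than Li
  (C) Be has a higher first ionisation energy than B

The general trend: first ionisation energy increases across a period and decreases down a group.
(A) He (period 1, group 18) vs N (period 2, group 15): the stated order agrees with the simple trend.
(B) N (period 2, group 15) vs Li (period 2, group 1): the stated order agrees with the simple trend.
(C) Be (period 2, group 2) vs B (period 2, group 13): the stated order contradicts the simple trend.
The exception is (C): removing B's lone 2p electron is easier than breaking Be's filled 2s².

(C)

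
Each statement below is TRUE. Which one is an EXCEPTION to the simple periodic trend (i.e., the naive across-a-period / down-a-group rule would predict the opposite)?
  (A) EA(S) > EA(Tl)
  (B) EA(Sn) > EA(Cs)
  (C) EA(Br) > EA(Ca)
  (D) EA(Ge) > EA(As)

The general trend: electron affinity increases across a period and decreases down a group.
(A) S (period 3, group 16) vs Tl (period 6, group 13): the stated order agrees with the simple trend.
(B) Sn (period 5, group 14) vs Cs (period 6, group 1): the stated order agrees with the simple trend.
(C) Br (period 4, group 17) vs Ca (period 4, group 2): the stated order agrees with the simple trend.
(D) Ge (period 4, group 14) vs As (period 4, group 15): the stated order contradicts the simple trend.
The exception is (D): adding an electron to As's half-filled 4p³ is unfavourable, so Ge (4p²) has the more exothermic EA.

(D)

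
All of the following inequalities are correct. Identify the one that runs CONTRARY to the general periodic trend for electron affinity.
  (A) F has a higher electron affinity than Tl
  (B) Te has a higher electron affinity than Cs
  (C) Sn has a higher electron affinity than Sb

(C)

The general trend: electron affinity increases across a period and decreases down a group.
(A) F (period 2, group 17) vs Tl (period 6, group 13): the stated order agrees with the simple trend.
(B) Te (period 5, group 16) vs Cs (period 6, group 1): the stated order agrees with the simple trend.
(C) Sn (period 5, group 14) vs Sb (period 5, group 15): the stated order contradicts the simple trend.
The exception is (C): adding an electron to Sb's half-filled 5p³ is unfavourable, so Sn has the more exothermic EA.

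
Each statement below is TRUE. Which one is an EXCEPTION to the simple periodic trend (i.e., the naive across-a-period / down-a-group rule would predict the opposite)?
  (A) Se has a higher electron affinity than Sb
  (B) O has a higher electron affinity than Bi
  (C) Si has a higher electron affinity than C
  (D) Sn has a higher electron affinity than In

(C)

The general trend: electron affinity increases across a period and decreases down a group.
(A) Se (period 4, group 16) vs Sb (period 5, group 15): the stated order agrees with the simple trend.
(B) O (period 2, group 16) vs Bi (period 6, group 15): the stated order agrees with the simple trend.
(C) Si (period 3, group 14) vs C (period 2, group 14): the stated order contradicts the simple trend.
(D) Sn (period 5, group 14) vs In (period 5, group 13): the stated order agrees with the simple trend.
The exception is (C): Si's larger, more diffuse 3p orbitals accept an added electron slightly more readily than C's compact 2p.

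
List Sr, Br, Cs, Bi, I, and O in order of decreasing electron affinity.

O is in period 2, group 16; Br is in period 4, group 17; Sr is in period 5, group 2; I is in period 5, group 17; Cs is in period 6, group 1; Bi is in period 6, group 15.
Adding an electron releases more energy for atoms nearer the top right (short of the noble gases).
These span different periods and groups, so the two trends combine.
Cs > Sr: this pair runs against the simple trend — see the exception note.
Bi > Cs: Bi lies to the right of Cs in period 6, so the across-period effect alone puts Bi higher.
O > Bi: relative to Bi, both the across-period and down-group shifts push O's electron affinity up.
I > O: period and group pull opposite ways; the across-period shift dominates (295 vs 141 kJ/mol).
Br > I: Br sits above I in group 17, so the down-group effect alone puts Br higher.
Note the exception: Cs has a higher electron affinity than Sr, contrary to the simple trend — adding an electron to Sr (ns²) has to open a new, higher-energy np subshell, which is unfavourable.
Tabulated electron affinity (kJ/mol): O 141, Br 325, Sr 5, I 295, Cs 46, Bi 91.
So from highest to lowest: Br > I > O > Bi > Cs > Sr.

Br > I > O > Bi > Cs > Sr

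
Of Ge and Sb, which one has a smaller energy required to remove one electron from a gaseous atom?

Ge

Removing the outermost electron gets harder across a period and easier down a group.
These sit on a diagonal, where the across-period and down-group effects partly cancel.
Sb > Ge: period and group pull opposite ways; the across-period shift dominates (831 vs 762 kJ/mol).
Tabulated first ionization energy (kJ/mol): Ge 762, Sb 831.
So Ge has the smaller energy required to remove one electron from a gaseous atom (Ge < Sb).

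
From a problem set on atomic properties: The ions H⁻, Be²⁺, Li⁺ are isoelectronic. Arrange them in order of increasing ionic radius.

Be²⁺ < Li⁺ < H⁻

All of these have 2 electrons, so size is governed by nuclear charge alone: the more protons, the stronger the pull on the same electron cloud, and the smaller the ion.
Nuclear charges: Be²⁺ (Z=4), Li⁺ (Z=3), H⁻ (Z=1).
Smallest to largest: Be²⁺ < Li⁺ < H⁻.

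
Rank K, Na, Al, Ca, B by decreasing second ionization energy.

IE_2 is the cost of taking one more electron from the +1 cation: K⁺ is the bare [Ar] core; Na⁺ is the bare [Ne] core; Al⁺ still has 2 valence electrons; Ca⁺ still has 1 valence electron; B⁺ still has 2 valence electrons.
Breaking into a closed-shell core is much more expensive than removing a leftover valence electron — K and Na have the largest IE_2 here.
Valence configurations: Al⁺ [Ne]3s², Ca⁺ [Ar]4s¹, B⁺ [He]2s².
The numbers (kJ/mol): K 3052, Na 4562, Al 1817, Ca 1145, B 2427.
Overall IE_2 order: Ca < Al < B < K < Na.

Na > K > B > Al > Ca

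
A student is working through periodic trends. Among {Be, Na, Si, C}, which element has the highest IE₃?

IE_3 is the cost of taking one more electron from the +2 cation: Be²⁺ is the bare [He] core; Na²⁺ is already 1 electron into the core; Si²⁺ still has 2 valence electrons; C²⁺ still has 2 valence electrons.
Pulling an electron out of a noble-gas core costs far more than removing a remaining valence electron, so Na and Be sit at the high end of IE_3.
Valence configurations: Si²⁺ [Ne]3s², C²⁺ [He]2s².
Approximate IE_3 values (kJ/mol): Be 14849, Na 6910, Si 3232, C 4620.
Hence IE_3: Si < C < Na < Be.

Be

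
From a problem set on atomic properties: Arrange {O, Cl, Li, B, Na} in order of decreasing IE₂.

Consider each +1 ion: O⁺ still has 5 valence electrons; Cl⁺ still has 6 valence electrons; Li⁺ is the bare [He] core; B⁺ still has 2 valence electrons; Na⁺ is the bare [Ne] core.
Breaking into a closed-shell core is much more expensive than removing a leftover valence electron — Na and Li have the largest IE_2 here.
Valence configurations: O⁺ [He]2s²2p³, Cl⁺ [Ne]3s²3p⁴, B⁺ [He]2s².
Tabulated IE_2 (kJ/mol): O 3388, Cl 2298, Li 7298, B 2427, Na 4562.
Overall IE_2 order: Cl < B < O < Na < Li.

Li, Na, O, B, Cl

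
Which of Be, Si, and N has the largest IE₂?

IE_2 is the cost of taking one more electron from the +1 cation: Be⁺ still has 1 valence electron; Si⁺ still has 3 valence electrons; N⁺ still has 4 valence electrons.
All are still removing valence electrons, so compare the +1 ions as you would atoms: IE_2 generally rises across a period (higher Z_eff) and falls down a group (larger shell), subject to the usual subshell exceptions.
Valence configurations: Be⁺ [He]2s¹, Si⁺ [Ne]3s²3p¹, N⁺ [He]2s²2p².
Approximate IE_2 values (kJ/mol): Be 1757, Si 1577, N 2856.
Hence IE_2: Si < Be < N.

N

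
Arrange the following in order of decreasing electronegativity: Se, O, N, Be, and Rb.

O > N > Se > Be > Rb

Be is in period 2, group 2; N is in period 2, group 15; O is in period 2, group 16; Se is in period 4, group 16; Rb is in period 5, group 1.
Atoms toward the upper right of the periodic table pull bonding electrons most strongly.
These span different periods and groups, so the two trends combine.
Be > Rb: relative to Rb, both the across-period and down-group shifts push Be's electronegativity up.
Se > Be: the two effects oppose for this pair; the across-period effect wins (2.55 vs 1.57).
N > Se: the two effects oppose for this pair; the down-group effect wins (3.04 vs 2.55).
O > N: both are in period 2; the period trend gives O the larger value.
Tabulated electronegativity (Pauling): Be 1.57, N 3.04, O 3.44, Se 2.55, Rb 0.82.
So from highest to lowest: O > N > Se > Be > Rb.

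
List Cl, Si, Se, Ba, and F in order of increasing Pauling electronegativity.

F is in period 2, group 17; Si is in period 3, group 14; Cl is in period 3, group 17; Se is in period 4, group 16; Ba is in period 6, group 2.
Electronegativity increases across a period and decreases down a group, tracking effective nuclear charge and atomic size.
Here both period and group differ, so the two effects have to be weighed against each other.
Si > Ba: both effects reinforce here, so Si is clearly the higher of the two.
Se > Si: period and group pull opposite ways; the across-period shift dominates (2.55 vs 1.90).
Cl > Se: both effects reinforce here, so Cl is clearly the higher of the two.
F > Cl: F sits above Cl in group 17, so the down-group effect alone puts F higher.
For reference (Pauling): F 3.98, Si 1.90, Cl 3.16, Se 2.55, Ba 0.89.
So from lowest to highest: Ba < Si < Se < Cl < F.

Ba, Si, Se, Cl, F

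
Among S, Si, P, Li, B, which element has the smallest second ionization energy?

Si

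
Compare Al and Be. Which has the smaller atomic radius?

Be

Be is in period 2, group 2; Al is in period 3, group 13.
Atomic radius shrinks across a period as nuclear charge pulls the same shell inward, and grows down a group as new shells are added.
These sit on a diagonal, where the across-period and down-group effects partly cancel.
Al > Be: period and group pull opposite ways; the down-group shift dominates (126 vs 102 pm).
Tabulated atomic radius (pm): Be 102, Al 126.
So Be has the smaller atomic radius (Be < Al).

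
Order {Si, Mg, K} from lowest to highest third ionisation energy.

The third ionization energy removes an electron from the +2 ion. For each element: Si²⁺ still has 2 valence electrons; Mg²⁺ is the bare [Ne] core; K²⁺ is already 1 electron into the core.
Core electrons are held far more tightly than valence electrons, so K and Mg top the IE_3 order.
Approximate IE_3 values (kJ/mol): Si 3232, Mg 7733, K 4420.
Hence IE_3: Si < K < Mg.

Si, K, Mg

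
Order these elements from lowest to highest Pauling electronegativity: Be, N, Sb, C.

Be < Sb < C < N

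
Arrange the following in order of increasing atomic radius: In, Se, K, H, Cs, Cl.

H < Cl < Se < In < K < Cs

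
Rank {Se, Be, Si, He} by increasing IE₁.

He is in period 1, group 18; Be is in period 2, group 2; Si is in period 3, group 14; Se is in period 4, group 16.
IE₁ increases left→right with effective nuclear charge and decreases top→bottom as the valence shell moves farther out.
Neither a single period nor a single group — weigh both effects.
Be > Si: the two effects oppose for this pair; the down-group effect wins (900 vs 786 kJ/mol).
Se > Be: period and group pull opposite ways; the across-period shift dominates (941 vs 900 kJ/mol).
He > Se: relative to Se, both the across-period and down-group shifts push He's first ionization energy up.
For reference (kJ/mol): He 2372, Be 900, Si 786, Se 941.
So from lowest to highest: Si < Be < Se < He.

Si < Be < Se < He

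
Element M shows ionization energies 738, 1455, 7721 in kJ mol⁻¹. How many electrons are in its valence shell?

2

Look for the largest jump between consecutive ionization energies: IE3/IE2 ≈ 5.3, far larger than any earlier ratio.
That jump marks the point where a core electron is being removed. So the atom has 2 valence electrons.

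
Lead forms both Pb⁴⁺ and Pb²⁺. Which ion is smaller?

Pb⁴⁺

Both ions have Z = 82 protons, but Pb⁴⁺ has lost more electrons, so its remaining electrons feel a larger effective nuclear charge per electron and are pulled in more tightly.
Higher positive charge → smaller ion, so Pb²⁺ > Pb⁴⁺.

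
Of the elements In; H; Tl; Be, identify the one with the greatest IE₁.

H is in period 1, group 1; Be is in period 2, group 2; In is in period 5, group 13; Tl is in period 6, group 13.
Removing the outermost electron gets harder across a period and easier down a group.
Here both period and group differ, so the two effects have to be weighed against each other.
Tl > In: this pair runs against the simple trend — see the exception note.
Be > Tl: period and group pull opposite ways; the down-group shift dominates (900 vs 589 kJ/mol).
H > Be: period and group pull opposite ways; the down-group shift dominates (1312 vs 900 kJ/mol).
Note the exception: Tl has a higher first ionization energy than In, contrary to the simple trend — relativistic 6s stabilisation and poor 4f/5d shielding distort the trend for the heavy p-block elements.
Tabulated first ionization energy (kJ/mol): H 1312, Be 900, In 558, Tl 589.
The greatest IE₁ among these belongs to H.

H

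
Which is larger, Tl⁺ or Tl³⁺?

Tl⁺

Both ions have Z = 81 protons, but Tl³⁺ has lost more electrons, so its remaining electrons feel a larger effective nuclear charge per electron and are pulled in more tightly.
Higher positive charge → smaller ion, so Tl⁺ > Tl³⁺.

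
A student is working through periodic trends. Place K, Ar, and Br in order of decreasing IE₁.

Ar is in period 3, group 18; K is in period 4, group 1; Br is in period 4, group 17.
Removing the outermost electron gets harder across a period and easier down a group.
Neither a single period nor a single group — weigh both effects.
Br > K: both are in period 4; the period trend gives Br the larger value.
Ar > Br: relative to Br, both the across-period and down-group shifts push Ar's first ionization energy up.
For reference (kJ/mol): Ar 1521, K 419, Br 1140.
So from highest to lowest: Ar > Br > K.

Ar > Br > K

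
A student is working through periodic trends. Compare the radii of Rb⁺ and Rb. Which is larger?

Forming Rb⁺ removes 1 electron from Rb. Fewer electrons for the same nuclear charge means less shielding and a higher Z_eff on the remaining electrons, and for main-group metals the entire outer shell is lost.
A cation is smaller than its parent atom: Rb⁺ < Rb.

Rb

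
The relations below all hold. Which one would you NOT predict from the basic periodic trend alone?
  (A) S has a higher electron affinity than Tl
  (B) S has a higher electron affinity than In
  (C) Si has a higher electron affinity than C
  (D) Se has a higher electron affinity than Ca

(C)

The general trend: electron affinity increases across a period and decreases down a group.
(A) S (period 3, group 16) vs Tl (period 6, group 13): the stated order agrees with the simple trend.
(B) S (period 3, group 16) vs In (period 5, group 13): the stated order agrees with the simple trend.
(C) Si (period 3, group 14) vs C (period 2, group 14): the stated order contradicts the simple trend.
(D) Se (period 4, group 16) vs Ca (period 4, group 2): the stated order agrees with the simple trend.
The exception is (C): Si's larger, more diffuse 3p orbitals accept an added electron slightly more readily than C's compact 2p.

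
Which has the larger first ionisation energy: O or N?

N is in period 2, group 15; O is in period 2, group 16.
Removing the outermost electron gets harder across a period and easier down a group.
All lie in period 2; the across-period trend (first ionization energy increases left to right) applies, with the exception below.
Note the exception: N has a higher first ionization energy than O, contrary to the simple trend — pairing an electron in O's 2p⁴ costs repulsion energy, so O ionizes more easily than half-filled N (2p³).
For reference (kJ/mol): N 1402, O 1314.
So N has the larger first ionisation energy (N > O).

N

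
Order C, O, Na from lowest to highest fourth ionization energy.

C < O < Na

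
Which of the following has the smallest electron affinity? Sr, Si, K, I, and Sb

Sr

Si is in period 3, group 14; K is in period 4, group 1; Sr is in period 5, group 2; Sb is in period 5, group 15; I is in period 5, group 17.
EA tends to increase across a period and decrease down a group, though the pattern is less regular than for IE or radius.
Here both period and group differ, so the two effects have to be weighed against each other.
K > Sr: the two effects oppose for this pair; the down-group effect wins (48 vs 5 kJ/mol).
Sb > K: the two effects oppose for this pair; the across-period effect wins (103 vs 48 kJ/mol).
Si > Sb: period and group pull opposite ways; the down-group shift dominates (134 vs 103 kJ/mol).
I > Si: the two effects oppose for this pair; the across-period effect wins (295 vs 134 kJ/mol).
For reference (kJ/mol): Si 134, K 48, Sr 5, Sb 103, I 295.
The smallest electron affinity among these belongs to Sr.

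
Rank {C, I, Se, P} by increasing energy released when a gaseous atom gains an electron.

C is in period 2, group 14; P is in period 3, group 15; Se is in period 4, group 16; I is in period 5, group 17.
Adding an electron releases more energy for atoms nearer the top right (short of the noble gases).
These sit on a diagonal, where the across-period and down-group effects partly cancel.
C > P: period and group pull opposite ways; the down-group shift dominates (122 vs 72 kJ/mol).
Se > C: the two effects oppose for this pair; the across-period effect wins (195 vs 122 kJ/mol).
I > Se: period and group pull opposite ways; the across-period shift dominates (295 vs 195 kJ/mol).
Tabulated electron affinity (kJ/mol): C 122, P 72, Se 195, I 295.
So from lowest to highest: P < C < Se < I.

P < C < Se < I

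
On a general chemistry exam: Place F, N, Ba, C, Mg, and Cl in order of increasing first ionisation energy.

Ba < Mg < C < Cl < N < F

C is in period 2, group 14; N is in period 2, group 15; F is in period 2, group 17; Mg is in period 3, group 2; Cl is in period 3, group 17; Ba is in period 6, group 2.
IE₁ increases left→right with effective nuclear charge and decreases top→bottom as the valence shell moves farther out.
These span different periods and groups, so the two trends combine.
Mg > Ba: they share group 2; the group trend gives Mg the larger value.
C > Mg: relative to Mg, both the across-period and down-group shifts push C's first ionization energy up.
Cl > C: period and group pull opposite ways; the across-period shift dominates (1251 vs 1086 kJ/mol).
N > Cl: period and group pull opposite ways; the down-group shift dominates (1402 vs 1251 kJ/mol).
F > N: F lies to the right of N in period 2, so the across-period effect alone puts F higher.
For reference (kJ/mol): C 1086, N 1402, F 1681, Mg 738, Cl 1251, Ba 503.
So from lowest to highest: Ba < Mg < C < Cl < N < F.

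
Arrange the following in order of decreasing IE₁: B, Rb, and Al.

B > Al > Rb

B is in period 2, group 13; Al is in period 3, group 13; Rb is in period 5, group 1.
IE₁ increases left→right with effective nuclear charge and decreases top→bottom as the valence shell moves farther out.
Neither a single period nor a single group — weigh both effects.
Al > Rb: both effects reinforce here, so Al is clearly the higher of the two.
B > Al: they share group 13; the group trend gives B the larger value.
Approximate values (kJ/mol): B 801, Al 578, Rb 403.
So from highest to lowest: B > Al > Rb.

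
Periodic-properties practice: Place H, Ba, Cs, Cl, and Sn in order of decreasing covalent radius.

Radius decreases left→right (rising Z_eff, same n) and increases top→bottom (higher n).
Neither a single period nor a single group — weigh both effects.
Cl > H: the two effects oppose for this pair; the down-group effect wins (99 vs 32 pm).
Sn > Cl: relative to Cl, both the across-period and down-group shifts push Sn's atomic radius up.
Ba > Sn: relative to Sn, both the across-period and down-group shifts push Ba's atomic radius up.
Cs > Ba: Cs lies to the left of Ba in period 6, so the across-period effect alone puts Cs larger.
Approximate values (pm): H 32, Cl 99, Sn 140, Cs 232, Ba 196.
So from largest to smallest: Cs > Ba > Sn > Cl > H.

Cs, Ba, Sn, Cl, H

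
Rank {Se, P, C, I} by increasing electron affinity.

C is in period 2, group 14; P is in period 3, group 15; Se is in period 4, group 16; I is in period 5, group 17.
Electron affinity generally becomes more exothermic across a period toward the halogens and less exothermic down a group.
These sit on a diagonal, where the across-period and down-group effects partly cancel.
C > P: period and group pull opposite ways; the down-group shift dominates (122 vs 72 kJ/mol).
Se > C: period and group pull opposite ways; the across-period shift dominates (195 vs 122 kJ/mol).
I > Se: the two effects oppose for this pair; the across-period effect wins (295 vs 195 kJ/mol).
Approximate values (kJ/mol): C 122, P 72, Se 195, I 295.
So from lowest to highest: P < C < Se < I.

P, C, Se, I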